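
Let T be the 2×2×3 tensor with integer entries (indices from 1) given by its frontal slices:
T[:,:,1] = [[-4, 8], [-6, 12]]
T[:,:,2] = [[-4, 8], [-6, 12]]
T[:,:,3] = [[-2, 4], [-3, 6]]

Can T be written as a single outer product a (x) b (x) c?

If T = a (x) b (x) c then every fibre of T is a multiple of the corresponding factor, so read the factors off the fibres through the nonzero entry T[1,1,1] = -4.
The mode-1 fibre T[:,1,1] = [-4, -6] gives a = (2, 3) (primitive direction); the mode-2 fibre T[1,:,1] = [-4, 8] gives b = (1, -2); then c[k] = T[1,1,k] / (a[1]·b[1]) = [-4, -4, -2] / 2 = (-2, -2, -1).
Expanding (2, 3) (x) (1, -2) (x) (-2, -2, -1) reproduces all 12 entries of T, so T = (2, 3) (x) (1, -2) (x) (-2, -2, -1) and rank(T) ≤ 1.
Equivalently every frontal slice T[:,:,k] is c[k] times the rank-1 matrix (2, 3) (x) (1, -2). So T has rank 1 (it is nonzero).

Yes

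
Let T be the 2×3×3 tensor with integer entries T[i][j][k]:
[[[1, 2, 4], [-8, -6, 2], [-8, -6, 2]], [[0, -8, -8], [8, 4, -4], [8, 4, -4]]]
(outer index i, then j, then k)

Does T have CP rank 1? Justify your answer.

The mode-3 unfolding of T (rows indexed by k, columns by (i,j) = (0,0), (0,1), (0,2), (1,0), (1,1), (1,2)) is [[1, -8, -8, 0, 8, 8], [2, -6, -6, -8, 4, 4], [4, 2, 2, -8, -4, -4]].
There the 3×3 minor on rows k ∈ {0, 1, 2}, columns (i,j) ∈ {(0,0), (0,1), (1,0)} is det [[1, -8, 0], [2, -6, -8], [4, 2, -8]] = 192 ≠ 0, so this unfolding has rank ≥ 3; CP rank is at least every unfolding rank, so rank(T) ≥ 3.
In particular rank(T) ≥ 3 > 1, so T is not rank-1.

No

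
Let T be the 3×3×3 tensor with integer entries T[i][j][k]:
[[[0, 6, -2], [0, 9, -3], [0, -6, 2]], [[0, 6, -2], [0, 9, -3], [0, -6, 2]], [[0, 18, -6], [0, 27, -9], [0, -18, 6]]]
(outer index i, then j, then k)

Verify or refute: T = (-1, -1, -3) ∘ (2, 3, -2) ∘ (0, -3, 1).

Yes

Reconstruct entrywise from the claimed factors. For example, T[0,1,1] = 9 and Σₗ aₗ[0]bₗ[1]cₗ[1] = (-1)·(3)·(-3) = 9; checking all 27 entries, every one matches. The claim holds.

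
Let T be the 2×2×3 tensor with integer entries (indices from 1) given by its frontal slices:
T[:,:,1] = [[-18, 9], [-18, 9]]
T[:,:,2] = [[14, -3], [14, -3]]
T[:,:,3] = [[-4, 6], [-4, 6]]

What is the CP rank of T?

2

Lower bound: the mode-2 unfolding of T (rows indexed by j, columns by (i,k) = (1,1), (1,2), (1,3), (2,1), (2,2), (2,3)) is [[-18, 14, -4, -18, 14, -4], [9, -3, 6, 9, -3, 6]].
There the 2×2 minor on rows j ∈ {1, 2}, columns (i,k) ∈ {(1,1), (1,2)} is det [[-18, 14], [9, -3]] = -72 ≠ 0, so this unfolding has rank ≥ 2; CP rank is at least every unfolding rank, so rank(T) ≥ 2. (This is only a lower bound: in general the CP rank may exceed every unfolding rank, so we still need to exhibit 2 rank-1 terms summing to T.)
Upper bound — finding two terms. Every mode-1 slice of T is a multiple of one matrix: T[i,:,:] = a[i]·M with a = [1, 1] and M = [[-18, 14, -4], [9, -3, 6]] (rows indexed by j, columns by k). So it suffices to write M as a sum of two rank-1 matrices.
Splitting M by its rows (j = 1, 2), M = [1, 0][-18, 14, -4]ᵀ + [0, 1][9, -3, 6]ᵀ.
Hence T = [1, 1] ⊗ [1, 0] ⊗ [-18, 14, -4] + [1, 1] ⊗ [0, 1] ⊗ [9, -3, 6], so rank(T) ≤ 2.
These bounds meet, so rank(T) = 2.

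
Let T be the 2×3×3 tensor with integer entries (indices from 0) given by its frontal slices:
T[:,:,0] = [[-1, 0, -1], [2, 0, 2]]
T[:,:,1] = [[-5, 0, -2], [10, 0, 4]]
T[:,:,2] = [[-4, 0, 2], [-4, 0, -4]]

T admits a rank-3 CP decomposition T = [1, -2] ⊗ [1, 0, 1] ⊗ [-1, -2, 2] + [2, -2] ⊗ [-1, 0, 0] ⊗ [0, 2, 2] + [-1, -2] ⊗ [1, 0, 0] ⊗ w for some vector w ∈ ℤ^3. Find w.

w = [0, -1, 2]

Subtract the known terms from T to get the rank-1 residual R = [-1, -2] ⊗ [1, 0, 0] ⊗ w, so R[i,j,k] = a[i]·b[j]·w[k]. Pick indices with nonzero a[0]·b[0] = (-1)·(1) = -1. Only the fibre through (0,0,·) is needed: R[0,0,:] = T[0,0,:] − Σₗ aₗ[0]bₗ[0]cₗ = [-1, -5, -4] − (1)·(1)·[-1, -2, 2] − (2)·(-1)·[0, 2, 2] = [0, 1, -2]. Then w[k] = R[0,0,k] / -1 for each k, giving w = [0, 1, -2] / -1 = [0, -1, 2].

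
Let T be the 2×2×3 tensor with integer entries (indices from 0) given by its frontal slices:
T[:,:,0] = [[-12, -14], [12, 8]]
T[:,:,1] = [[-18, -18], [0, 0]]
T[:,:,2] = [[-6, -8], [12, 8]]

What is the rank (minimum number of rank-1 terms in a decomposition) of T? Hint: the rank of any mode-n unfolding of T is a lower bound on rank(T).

Lower bound: the mode-2 unfolding of T (rows indexed by j, columns by (i,k) = (0,0), (0,1), (0,2), (1,0), (1,1), (1,2)) is [[-12, -18, -6, 12, 0, 12], [-14, -18, -8, 8, 0, 8]].
There the 2×2 minor on rows j ∈ {0, 1}, columns (i,k) ∈ {(0,0), (0,1)} is det [[-12, -18], [-14, -18]] = -36 ≠ 0, so this unfolding has rank ≥ 2; CP rank is at least every unfolding rank, so rank(T) ≥ 2. (Unfolding ranks only ever bound the CP rank from below — rank(T) can be strictly larger than all of them — so the matching upper bound has to come from an explicit 2-term decomposition.)
Upper bound — finding two terms. Write S_k = T[:,:,k] for the frontal slices: S₀ = [[-12, -14], [12, 8]], S₁ = [[-18, -18], [0, 0]], S₂ = [[-6, -8], [12, 8]].
If T = a₁ ∘ b₁ ∘ c₁ + a₂ ∘ b₂ ∘ c₂ then each S_k = c₁[k]·a₁b₁ᵀ + c₂[k]·a₂b₂ᵀ. S₀ and S₁ are linearly independent, so a₁b₁ᵀ and a₂b₂ᵀ must span the same plane of matrices: they are the rank-1 matrices of the form x·S₀ + y·S₁.
det(x·S₀ + y·S₁) is 72·x² + 72·xy = 72·(x + y)(x), vanishing at (x:y) = (1:-1) and (0:1).
M₁ = S₀ − S₁ = [[6, 4], [12, 8]] = 2·[1, 2][3, 2]ᵀ and M₂ = S₁ = [[-18, -18], [0, 0]] = (-18)·[1, 0][1, 1]ᵀ, so take a₁ = [1, 2], b₁ = [3, 2], a₂ = [1, 0], b₂ = [1, 1].
Each slice is an integer combination of E₁ = a₁b₁ᵀ and E₂ = a₂b₂ᵀ: S₀ = 2·E₁ − 18·E₂, S₁ = −18·E₂, S₂ = 2·E₁ − 12·E₂; reading off coefficients, c₁ = [2, 0, 2] and c₂ = [-18, -18, -12].
Hence T = [1, 2] ∘ [3, 2] ∘ [2, 0, 2] + [1, 0] ∘ [1, 1] ∘ [-18, -18, -12], so rank(T) ≤ 2.
These bounds meet, so rank(T) = 2.
Check entry T[1,0,2] = 12: (2)·(3)·(2) + (0)·(1)·(-12) = 12.

2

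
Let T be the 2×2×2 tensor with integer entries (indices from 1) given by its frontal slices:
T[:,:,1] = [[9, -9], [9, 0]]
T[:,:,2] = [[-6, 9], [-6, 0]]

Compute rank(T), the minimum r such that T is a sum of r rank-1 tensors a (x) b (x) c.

Lower bound: the mode-1 unfolding of T (rows indexed by i, columns by (j,k) = (1,1), (1,2), (2,1), (2,2)) is [[9, -6, -9, 9], [9, -6, 0, 0]].
There the 2×2 minor on rows i ∈ {1, 2}, columns (j,k) ∈ {(1,1), (2,1)} is det [[9, -9], [9, 0]] = 81 ≠ 0, so this unfolding has rank ≥ 2; CP rank is at least every unfolding rank, so rank(T) ≥ 2. (Unfolding ranks only ever bound the CP rank from below — rank(T) can be strictly larger than all of them — so the matching upper bound has to come from an explicit 2-term decomposition.)
Upper bound — finding two terms. Write S_k = T[:,:,k] for the frontal slices: S₁ = [[9, -9], [9, 0]], S₂ = [[-6, 9], [-6, 0]].
If T = a₁ (x) b₁ (x) c₁ + a₂ (x) b₂ (x) c₂ then each S_k = c₁[k]·a₁b₁ᵀ + c₂[k]·a₂b₂ᵀ. S₁ and S₂ are linearly independent, so a₁b₁ᵀ and a₂b₂ᵀ must span the same plane of matrices: they are the rank-1 matrices of the form x·S₁ + y·S₂.
det(x·S₁ + y·S₂) is 81·x² − 135·xy + 54·y² = 27·(3·x − 2·y)(x − y), vanishing at (x:y) = (2:3) and (1:1).
M₁ = 2·S₁ + 3·S₂ = [[0, 9], [0, 0]] = 9·(1, 0)(0, 1)ᵀ and M₂ = S₁ + S₂ = [[3, 0], [3, 0]] = 3·(1, 1)(1, 0)ᵀ, so take a₁ = (1, 0), b₁ = (0, 1), a₂ = (1, 1), b₂ = (1, 0).
Each slice is an integer combination of E₁ = a₁b₁ᵀ and E₂ = a₂b₂ᵀ: S₁ = −9·E₁ + 9·E₂, S₂ = 9·E₁ − 6·E₂; reading off coefficients, c₁ = (-9, 9) and c₂ = (9, -6).
Hence T = (1, 0) (x) (0, 1) (x) (-9, 9) + (1, 1) (x) (1, 0) (x) (9, -6), so rank(T) ≤ 2.
These bounds meet, so rank(T) = 2.

2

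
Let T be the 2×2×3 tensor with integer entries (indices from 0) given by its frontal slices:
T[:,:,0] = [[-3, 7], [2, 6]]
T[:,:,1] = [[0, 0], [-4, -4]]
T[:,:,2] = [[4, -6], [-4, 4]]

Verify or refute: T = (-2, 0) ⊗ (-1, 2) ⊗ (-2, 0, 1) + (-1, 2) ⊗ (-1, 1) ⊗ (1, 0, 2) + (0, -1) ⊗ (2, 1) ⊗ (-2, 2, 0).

Reconstruct entry (1,1,0) from the claimed factors: Σₗ aₗ[1]bₗ[1]cₗ[0] = (0)·(2)·(-2) + (2)·(1)·(1) + (-1)·(1)·(-2) = 4, but T[1,1,0] = 6. The claim is false.

No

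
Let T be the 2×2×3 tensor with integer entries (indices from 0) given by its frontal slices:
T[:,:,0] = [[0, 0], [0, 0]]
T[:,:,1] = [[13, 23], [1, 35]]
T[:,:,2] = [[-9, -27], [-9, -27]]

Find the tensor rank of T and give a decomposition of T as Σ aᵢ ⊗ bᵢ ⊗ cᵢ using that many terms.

rank(T) = 2

Lower bound: the mode-3 unfolding of T (rows indexed by k, columns by (i,j) = (0,0), (0,1), (1,0), (1,1)) is [[0, 0, 0, 0], [13, 23, 1, 35], [-9, -27, -9, -27]].
There the 2×2 minor on rows k ∈ {1, 2}, columns (i,j) ∈ {(0,0), (0,1)} is det [[13, 23], [-9, -27]] = -144 ≠ 0, so this unfolding has rank ≥ 2; CP rank is at least every unfolding rank, so rank(T) ≥ 2. (Flattening ranks never certify an upper bound on CP rank; for that we must actually write T with 2 rank-1 terms.)
Upper bound — finding two terms. Write S_k = T[:,:,k] for the frontal slices: S₀ = [[0, 0], [0, 0]], S₁ = [[13, 23], [1, 35]], S₂ = [[-9, -27], [-9, -27]].
If T = a₁ ⊗ b₁ ⊗ c₁ + a₂ ⊗ b₂ ⊗ c₂ then each S_k = c₁[k]·a₁b₁ᵀ + c₂[k]·a₂b₂ᵀ. S₁ and S₂ are linearly independent, so a₁b₁ᵀ and a₂b₂ᵀ must span the same plane of matrices: they are the rank-1 matrices of the form x·S₁ + y·S₂.
det(x·S₁ + y·S₂) is 432·x² − 432·xy = 432·(x − y)(x), vanishing at (x:y) = (1:1) and (0:1).
M₁ = S₁ + S₂ = [[4, -4], [-8, 8]] = 4·[1, -2][1, -1]ᵀ and M₂ = S₂ = [[-9, -27], [-9, -27]] = (-9)·[1, 1][1, 3]ᵀ, so take a₁ = [1, -2], b₁ = [1, -1], a₂ = [1, 1], b₂ = [1, 3].
Each slice is an integer combination of E₁ = a₁b₁ᵀ and E₂ = a₂b₂ᵀ: S₀ = 0, S₁ = 4·E₁ + 9·E₂, S₂ = −9·E₂; reading off coefficients, c₁ = [0, 4, 0] and c₂ = [0, 9, -9].
Hence T = [1, -2] ⊗ [1, -1] ⊗ [0, 4, 0] + [1, 1] ⊗ [1, 3] ⊗ [0, 9, -9], so rank(T) ≤ 2.
These bounds meet, so rank(T) = 2.
Check entry T[1,1,0] = 0: (-2)·(-1)·(0) + (1)·(3)·(0) = 0.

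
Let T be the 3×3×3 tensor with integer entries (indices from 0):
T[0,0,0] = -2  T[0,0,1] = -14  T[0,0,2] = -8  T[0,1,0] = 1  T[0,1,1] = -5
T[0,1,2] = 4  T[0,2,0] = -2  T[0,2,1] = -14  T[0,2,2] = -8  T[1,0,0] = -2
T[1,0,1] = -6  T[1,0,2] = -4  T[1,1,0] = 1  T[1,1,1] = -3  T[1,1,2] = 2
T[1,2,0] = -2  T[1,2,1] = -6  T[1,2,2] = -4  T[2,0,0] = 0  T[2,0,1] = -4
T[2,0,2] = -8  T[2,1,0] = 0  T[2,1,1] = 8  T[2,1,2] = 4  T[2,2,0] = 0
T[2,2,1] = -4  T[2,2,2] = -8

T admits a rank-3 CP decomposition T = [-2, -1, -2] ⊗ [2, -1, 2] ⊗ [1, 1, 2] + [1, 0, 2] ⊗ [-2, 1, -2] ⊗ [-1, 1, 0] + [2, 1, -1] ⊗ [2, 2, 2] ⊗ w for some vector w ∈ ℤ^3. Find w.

Subtract the known terms from T to get the rank-1 residual R = [2, 1, -1] ⊗ [2, 2, 2] ⊗ w, so R[i,j,k] = a[i]·b[j]·w[k]. Pick indices with nonzero a[0]·b[0] = (2)·(2) = 4. Only the fibre through (0,0,·) is needed: R[0,0,:] = T[0,0,:] − Σₗ aₗ[0]bₗ[0]cₗ = [-2, -14, -8] − (-2)·(2)·[1, 1, 2] − (1)·(-2)·[-1, 1, 0] = [0, -8, 0]. Then w[k] = R[0,0,k] / 4 for each k, giving w = [0, -8, 0] / 4 = [0, -2, 0].

w = [0, -2, 0]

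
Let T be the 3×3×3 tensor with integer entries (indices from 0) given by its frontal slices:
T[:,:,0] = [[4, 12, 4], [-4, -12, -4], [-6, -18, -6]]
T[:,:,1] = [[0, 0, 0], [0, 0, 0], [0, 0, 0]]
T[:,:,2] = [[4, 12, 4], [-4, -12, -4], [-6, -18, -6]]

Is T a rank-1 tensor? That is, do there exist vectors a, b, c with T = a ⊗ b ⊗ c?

The mode-1 fibre T[:,0,0] = [4, -4, -6] gives a = [2, -2, -3] (primitive direction); the mode-2 fibre T[0,:,0] = [4, 12, 4] gives b = [1, 3, 1]; then c[k] = T[0,0,k] / (a[0]·b[0]) = [4, 0, 4] / 2 = [2, 0, 2].
Expanding [2, -2, -3] ⊗ [1, 3, 1] ⊗ [2, 0, 2] reproduces all 27 entries of T, so T = [2, -2, -3] ⊗ [1, 3, 1] ⊗ [2, 0, 2] and rank(T) ≤ 1.
Equivalently every frontal slice T[:,:,k] is c[k] times the rank-1 matrix [2, -2, -3] ⊗ [1, 3, 1]. So T has rank 1 (it is nonzero).

Yes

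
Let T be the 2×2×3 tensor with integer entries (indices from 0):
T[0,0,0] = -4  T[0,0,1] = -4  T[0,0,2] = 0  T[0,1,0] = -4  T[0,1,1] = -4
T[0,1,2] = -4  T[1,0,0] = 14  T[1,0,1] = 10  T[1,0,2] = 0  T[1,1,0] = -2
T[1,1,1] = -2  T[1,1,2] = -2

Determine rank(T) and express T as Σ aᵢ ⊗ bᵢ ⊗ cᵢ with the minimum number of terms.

rank(T) = 3

Lower bound: the mode-3 unfolding of T (rows indexed by k, columns by (i,j) = (0,0), (0,1), (1,0), (1,1)) is [[-4, -4, 14, -2], [-4, -4, 10, -2], [0, -4, 0, -2]].
There the 3×3 minor on rows k ∈ {0, 1, 2}, columns (i,j) ∈ {(0,0), (0,1), (1,0)} is det [[-4, -4, 14], [-4, -4, 10], [0, -4, 0]] = 64 ≠ 0, so this unfolding has rank ≥ 3; CP rank is at least every unfolding rank, so rank(T) ≥ 3. (Unfolding ranks only ever bound the CP rank from below — rank(T) can be strictly larger than all of them — so the matching upper bound has to come from an explicit 3-term decomposition.)
Upper bound: T is a sum of 3 rank-1 terms, T = (0, 1) ⊗ (1, 0) ⊗ (8, 4, -4) + (2, -1) ⊗ (1, 0) ⊗ (-4, -4, -2) + (2, 1) ⊗ (1, -1) ⊗ (2, 2, 2) (written with every a and b primitive with positive leading entry and the scale carried by c; CP decompositions are not unique, and this one is verified by expanding entrywise), so rank(T) ≤ 3.
These bounds meet, so rank(T) = 3.
Check entry T[0,0,2] = 0: (0)·(1)·(-4) + (2)·(1)·(-2) + (2)·(1)·(2) = 0.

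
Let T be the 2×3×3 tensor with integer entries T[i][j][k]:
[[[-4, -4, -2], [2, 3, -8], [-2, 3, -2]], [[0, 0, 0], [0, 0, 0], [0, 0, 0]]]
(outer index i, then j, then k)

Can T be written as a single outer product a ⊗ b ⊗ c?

No

The mode-2 unfolding of T (rows indexed by j, columns by (i,k) = (0,0), (0,1), (0,2), (1,0), (1,1), (1,2)) is [[-4, -4, -2, 0, 0, 0], [2, 3, -8, 0, 0, 0], [-2, 3, -2, 0, 0, 0]].
There the 3×3 minor on rows j ∈ {0, 1, 2}, columns (i,k) ∈ {(0,0), (0,1), (0,2)} is det [[-4, -4, -2], [2, 3, -8], [-2, 3, -2]] = -176 ≠ 0, so this unfolding has rank ≥ 3; CP rank is at least every unfolding rank, so rank(T) ≥ 3.
In particular rank(T) ≥ 3 > 1, so T is not rank-1.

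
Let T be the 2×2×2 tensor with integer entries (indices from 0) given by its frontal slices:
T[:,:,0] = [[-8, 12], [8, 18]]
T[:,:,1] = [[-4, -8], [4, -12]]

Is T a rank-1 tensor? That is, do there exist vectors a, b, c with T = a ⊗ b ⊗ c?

The mode-2 unfolding of T (rows indexed by j, columns by (i,k) = (0,0), (0,1), (1,0), (1,1)) is [[-8, -4, 8, 4], [12, -8, 18, -12]].
There the 2×2 minor on rows j ∈ {0, 1}, columns (i,k) ∈ {(0,0), (0,1)} is det [[-8, -4], [12, -8]] = 112 ≠ 0, so this unfolding has rank ≥ 2; CP rank is at least every unfolding rank, so rank(T) ≥ 2.
In particular rank(T) ≥ 2 > 1, so T is not rank-1.

No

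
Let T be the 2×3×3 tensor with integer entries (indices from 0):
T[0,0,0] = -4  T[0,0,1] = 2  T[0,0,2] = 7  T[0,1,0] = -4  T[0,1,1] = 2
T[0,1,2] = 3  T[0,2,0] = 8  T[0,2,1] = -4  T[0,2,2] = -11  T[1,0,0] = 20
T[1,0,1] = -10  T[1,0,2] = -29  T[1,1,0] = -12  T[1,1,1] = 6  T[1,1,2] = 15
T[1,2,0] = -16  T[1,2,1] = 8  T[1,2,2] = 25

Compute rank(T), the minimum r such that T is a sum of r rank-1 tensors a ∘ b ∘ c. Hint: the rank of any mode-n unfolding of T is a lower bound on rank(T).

2

Lower bound: the mode-2 unfolding of T (rows indexed by j, columns by (i,k) = (0,0), (0,1), (0,2), (1,0), (1,1), (1,2)) is [[-4, 2, 7, 20, -10, -29], [-4, 2, 3, -12, 6, 15], [8, -4, -11, -16, 8, 25]].
There the 2×2 minor on rows j ∈ {0, 1}, columns (i,k) ∈ {(0,0), (0,2)} is det [[-4, 7], [-4, 3]] = 16 ≠ 0, so this unfolding has rank ≥ 2; CP rank is at least every unfolding rank, so rank(T) ≥ 2. (This is only a lower bound: in general the CP rank may exceed every unfolding rank, so we still need to exhibit 2 rank-1 terms summing to T.)
Upper bound — finding two terms. Write S_k = T[:,:,k] for the frontal slices: S₀ = [[-4, -4, 8], [20, -12, -16]], S₁ = [[2, 2, -4], [-10, 6, 8]], S₂ = [[7, 3, -11], [-29, 15, 25]].
If T = a₁ ∘ b₁ ∘ c₁ + a₂ ∘ b₂ ∘ c₂ then each S_k = c₁[k]·a₁b₁ᵀ + c₂[k]·a₂b₂ᵀ. S₀ and S₂ are linearly independent, so a₁b₁ᵀ and a₂b₂ᵀ must span the same plane of matrices: they are the rank-1 matrices of the form x·S₀ + y·S₂.
The 2×2 minor of x·S₀ + y·S₂ on rows {0,1}, columns {0,1} is 128·x² − 320·xy + 192·y² = 64·(2·x − 3·y)(x − y), vanishing at (x:y) = (3:2) and (1:1).
M₁ = 3·S₀ + 2·S₂ = [[2, -6, 2], [2, -6, 2]] = 2·[1, 1][1, -3, 1]ᵀ and M₂ = S₀ + S₂ = [[3, -1, -3], [-9, 3, 9]] = [1, -3][3, -1, -3]ᵀ, so take a₁ = [1, 1], b₁ = [1, -3, 1], a₂ = [1, -3], b₂ = [3, -1, -3].
Each slice is an integer combination of E₁ = a₁b₁ᵀ and E₂ = a₂b₂ᵀ: S₀ = 2·E₁ − 2·E₂, S₁ = −E₁ + E₂, S₂ = −2·E₁ + 3·E₂; reading off coefficients, c₁ = [2, -1, -2] and c₂ = [-2, 1, 3].
Hence T = [1, 1] ∘ [1, -3, 1] ∘ [2, -1, -2] + [1, -3] ∘ [3, -1, -3] ∘ [-2, 1, 3], so rank(T) ≤ 2.
These bounds meet, so rank(T) = 2.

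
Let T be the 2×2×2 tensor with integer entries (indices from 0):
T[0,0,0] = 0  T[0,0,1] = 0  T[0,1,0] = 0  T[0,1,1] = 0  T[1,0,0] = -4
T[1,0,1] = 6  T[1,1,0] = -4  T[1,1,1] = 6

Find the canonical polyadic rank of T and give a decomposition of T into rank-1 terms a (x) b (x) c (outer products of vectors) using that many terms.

rank(T) = 1

Lower bound: T ≠ 0 (e.g. T[1,0,0] = -4), so rank(T) ≥ 1.
Upper bound: if T = a (x) b (x) c then every fibre of T is a multiple of the corresponding factor, so read the factors off the fibres through the nonzero entry T[1,0,0] = -4.
The mode-1 fibre T[:,0,0] = [0, -4] gives a = (0, 1) (primitive direction); the mode-2 fibre T[1,:,0] = [-4, -4] gives b = (1, 1); then c[k] = T[1,0,k] / (a[1]·b[0]) = [-4, 6] / 1 = (-4, 6).
Expanding (0, 1) (x) (1, 1) (x) (-4, 6) reproduces all 8 entries of T, so T = (0, 1) (x) (1, 1) (x) (-4, 6) and rank(T) ≤ 1.
These bounds meet, so rank(T) = 1.
Check entry T[1,0,1] = 6: (1)·(1)·(6) = 6.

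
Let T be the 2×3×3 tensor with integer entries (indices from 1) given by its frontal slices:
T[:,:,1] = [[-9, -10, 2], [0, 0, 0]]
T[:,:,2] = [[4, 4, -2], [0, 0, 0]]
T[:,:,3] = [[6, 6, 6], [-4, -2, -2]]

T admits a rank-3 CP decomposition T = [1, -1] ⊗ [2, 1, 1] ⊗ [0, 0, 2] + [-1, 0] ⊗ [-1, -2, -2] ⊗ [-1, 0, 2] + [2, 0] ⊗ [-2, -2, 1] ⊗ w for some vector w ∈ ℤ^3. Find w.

w = [2, -1, 0]

Subtract the known terms from T to get the rank-1 residual R = [2, 0] ⊗ [-2, -2, 1] ⊗ w, so R[i,j,k] = a[i]·b[j]·w[k]. Pick indices with nonzero a[1]·b[1] = (2)·(-2) = -4. Only the fibre through (1,1,·) is needed: R[1,1,:] = T[1,1,:] − Σₗ aₗ[1]bₗ[1]cₗ = [-9, 4, 6] − (1)·(2)·[0, 0, 2] − (-1)·(-1)·[-1, 0, 2] = [-8, 4, 0]. Then w[k] = R[1,1,k] / -4 for each k, giving w = [-8, 4, 0] / -4 = [2, -1, 0].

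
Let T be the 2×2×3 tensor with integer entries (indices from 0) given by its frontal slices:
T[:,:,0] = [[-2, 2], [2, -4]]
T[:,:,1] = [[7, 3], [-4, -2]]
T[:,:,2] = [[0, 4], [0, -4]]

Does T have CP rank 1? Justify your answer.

No

The mode-3 unfolding of T (rows indexed by k, columns by (i,j) = (0,0), (0,1), (1,0), (1,1)) is [[-2, 2, 2, -4], [7, 3, -4, -2], [0, 4, 0, -4]].
There the 3×3 minor on rows k ∈ {0, 1, 2}, columns (i,j) ∈ {(0,0), (0,1), (1,0)} is det [[-2, 2, 2], [7, 3, -4], [0, 4, 0]] = 24 ≠ 0, so this unfolding has rank ≥ 3; CP rank is at least every unfolding rank, so rank(T) ≥ 3.
In particular rank(T) ≥ 3 > 1, so T is not rank-1.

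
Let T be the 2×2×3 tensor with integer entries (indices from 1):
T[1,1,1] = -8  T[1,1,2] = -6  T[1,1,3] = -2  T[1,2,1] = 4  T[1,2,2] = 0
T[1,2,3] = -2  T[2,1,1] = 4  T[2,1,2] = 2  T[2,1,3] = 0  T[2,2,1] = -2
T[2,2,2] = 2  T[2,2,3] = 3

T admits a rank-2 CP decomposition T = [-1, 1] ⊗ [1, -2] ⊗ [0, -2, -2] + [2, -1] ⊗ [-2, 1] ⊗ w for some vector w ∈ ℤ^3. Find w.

w = [2, 2, 1]

Subtract the known terms from T to get the rank-1 residual R = [2, -1] ⊗ [-2, 1] ⊗ w, so R[i,j,k] = a[i]·b[j]·w[k]. Pick indices with nonzero a[1]·b[1] = (2)·(-2) = -4. Only the fibre through (1,1,·) is needed: R[1,1,:] = T[1,1,:] − Σₗ aₗ[1]bₗ[1]cₗ = [-8, -6, -2] − (-1)·(1)·[0, -2, -2] = [-8, -8, -4]. Then w[k] = R[1,1,k] / -4 for each k, giving w = [-8, -8, -4] / -4 = [2, 2, 1].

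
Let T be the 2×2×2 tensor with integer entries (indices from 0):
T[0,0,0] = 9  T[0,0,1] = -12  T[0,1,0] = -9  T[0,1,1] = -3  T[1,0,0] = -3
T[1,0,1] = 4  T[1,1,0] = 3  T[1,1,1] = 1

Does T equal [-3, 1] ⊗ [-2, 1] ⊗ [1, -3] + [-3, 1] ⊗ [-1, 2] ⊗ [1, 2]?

Reconstruct entrywise from the claimed factors. For example, T[0,0,1] = -12 and Σₗ aₗ[0]bₗ[0]cₗ[1] = (-3)·(-2)·(-3) + (-3)·(-1)·(2) = -12; checking all 8 entries, every one matches. The claim holds.

Yes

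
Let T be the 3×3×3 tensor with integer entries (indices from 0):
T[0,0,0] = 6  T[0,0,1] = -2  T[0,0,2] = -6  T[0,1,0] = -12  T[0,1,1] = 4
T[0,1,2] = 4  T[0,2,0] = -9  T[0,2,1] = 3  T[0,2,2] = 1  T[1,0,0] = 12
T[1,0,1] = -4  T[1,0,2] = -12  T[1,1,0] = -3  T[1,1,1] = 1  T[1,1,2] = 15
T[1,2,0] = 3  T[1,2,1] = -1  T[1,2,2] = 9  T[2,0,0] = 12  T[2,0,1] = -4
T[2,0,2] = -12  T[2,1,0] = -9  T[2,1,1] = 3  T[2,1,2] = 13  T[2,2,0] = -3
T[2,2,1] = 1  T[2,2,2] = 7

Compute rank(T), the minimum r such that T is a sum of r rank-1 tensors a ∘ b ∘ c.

Lower bound: the mode-3 unfolding of T (rows indexed by k, columns by (i,j) = (0,0), (0,1), (0,2), (1,0), (1,1), (1,2), (2,0), (2,1), (2,2)) is [[6, -12, -9, 12, -3, 3, 12, -9, -3], [-2, 4, 3, -4, 1, -1, -4, 3, 1], [-6, 4, 1, -12, 15, 9, -12, 13, 7]].
There the 2×2 minor on rows k ∈ {0, 2}, columns (i,j) ∈ {(0,0), (0,1)} is det [[6, -12], [-6, 4]] = -48 ≠ 0, so this unfolding has rank ≥ 2; CP rank is at least every unfolding rank, so rank(T) ≥ 2. (Flattening ranks never certify an upper bound on CP rank; for that we must actually write T with 2 rank-1 terms.)
Upper bound — finding two terms. Write S_k = T[:,:,k] for the frontal slices: S₀ = [[6, -12, -9], [12, -3, 3], [12, -9, -3]], S₁ = [[-2, 4, 3], [-4, 1, -1], [-4, 3, 1]], S₂ = [[-6, 4, 1], [-12, 15, 9], [-12, 13, 7]].
If T = a₁ ∘ b₁ ∘ c₁ + a₂ ∘ b₂ ∘ c₂ then each S_k = c₁[k]·a₁b₁ᵀ + c₂[k]·a₂b₂ᵀ. S₀ and S₂ are linearly independent, so a₁b₁ᵀ and a₂b₂ᵀ must span the same plane of matrices: they are the rank-1 matrices of the form x·S₀ + y·S₂.
The 2×2 minor of x·S₀ + y·S₂ on rows {0,1}, columns {0,1} is 126·x² − 84·xy − 42·y² = 42·(x − y)(3·x + y), vanishing at (x:y) = (1:1) and (1:-3).
M₁ = S₀ + S₂ = [[0, -8, -8], [0, 12, 12], [0, 4, 4]] = (-4)·[2, -3, -1][0, 1, 1]ᵀ and M₂ = S₀ − 3·S₂ = [[24, -24, -12], [48, -48, -24], [48, -48, -24]] = 12·[1, 2, 2][2, -2, -1]ᵀ, so take a₁ = [2, -3, -1], b₁ = [0, 1, 1], a₂ = [1, 2, 2], b₂ = [2, -2, -1].
Each slice is an integer combination of E₁ = a₁b₁ᵀ and E₂ = a₂b₂ᵀ: S₀ = −3·E₁ + 3·E₂, S₁ = E₁ − E₂, S₂ = −E₁ − 3·E₂; reading off coefficients, c₁ = [-3, 1, -1] and c₂ = [3, -1, -3].
Hence T = [2, -3, -1] ∘ [0, 1, 1] ∘ [-3, 1, -1] + [1, 2, 2] ∘ [2, -2, -1] ∘ [3, -1, -3], so rank(T) ≤ 2.
These bounds meet, so rank(T) = 2.

2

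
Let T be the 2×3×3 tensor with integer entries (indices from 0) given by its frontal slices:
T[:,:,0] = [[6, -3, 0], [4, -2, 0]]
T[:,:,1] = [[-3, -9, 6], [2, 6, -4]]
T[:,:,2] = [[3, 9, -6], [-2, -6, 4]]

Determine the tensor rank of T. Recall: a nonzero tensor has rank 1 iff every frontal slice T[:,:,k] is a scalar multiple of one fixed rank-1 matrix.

Lower bound: the mode-1 unfolding of T (rows indexed by i, columns by (j,k) = (0,0), (0,1), (0,2), (1,0), (1,1), (1,2), (2,0), (2,1), (2,2)) is [[6, -3, 3, -3, -9, 9, 0, 6, -6], [4, 2, -2, -2, 6, -6, 0, -4, 4]].
There the 2×2 minor on rows i ∈ {0, 1}, columns (j,k) ∈ {(0,0), (0,1)} is det [[6, -3], [4, 2]] = 24 ≠ 0, so this unfolding has rank ≥ 2; CP rank is at least every unfolding rank, so rank(T) ≥ 2. (Unfolding ranks only ever bound the CP rank from below — rank(T) can be strictly larger than all of them — so the matching upper bound has to come from an explicit 2-term decomposition.)
Upper bound — finding two terms. Write S_k = T[:,:,k] for the frontal slices: S₀ = [[6, -3, 0], [4, -2, 0]], S₁ = [[-3, -9, 6], [2, 6, -4]], S₂ = [[3, 9, -6], [-2, -6, 4]].
If T = a₁ ⊗ b₁ ⊗ c₁ + a₂ ⊗ b₂ ⊗ c₂ then each S_k = c₁[k]·a₁b₁ᵀ + c₂[k]·a₂b₂ᵀ. S₀ and S₁ are linearly independent, so a₁b₁ᵀ and a₂b₂ᵀ must span the same plane of matrices: they are the rank-1 matrices of the form x·S₀ + y·S₁.
The 2×2 minor of x·S₀ + y·S₁ on rows {0,1}, columns {0,1} is 84·xy = 84·(y)(x), vanishing at (x:y) = (1:0) and (0:1).
M₁ = S₀ = [[6, -3, 0], [4, -2, 0]] = (3, 2)(2, -1, 0)ᵀ and M₂ = S₁ = [[-3, -9, 6], [2, 6, -4]] = −(3, -2)(1, 3, -2)ᵀ, so take a₁ = (3, 2), b₁ = (2, -1, 0), a₂ = (3, -2), b₂ = (1, 3, -2).
Each slice is an integer combination of E₁ = a₁b₁ᵀ and E₂ = a₂b₂ᵀ: S₀ = E₁, S₁ = −E₂, S₂ = E₂; reading off coefficients, c₁ = (1, 0, 0) and c₂ = (0, -1, 1).
Hence T = (3, 2) ⊗ (2, -1, 0) ⊗ (1, 0, 0) + (3, -2) ⊗ (1, 3, -2) ⊗ (0, -1, 1), so rank(T) ≤ 2.
These bounds meet, so rank(T) = 2.

2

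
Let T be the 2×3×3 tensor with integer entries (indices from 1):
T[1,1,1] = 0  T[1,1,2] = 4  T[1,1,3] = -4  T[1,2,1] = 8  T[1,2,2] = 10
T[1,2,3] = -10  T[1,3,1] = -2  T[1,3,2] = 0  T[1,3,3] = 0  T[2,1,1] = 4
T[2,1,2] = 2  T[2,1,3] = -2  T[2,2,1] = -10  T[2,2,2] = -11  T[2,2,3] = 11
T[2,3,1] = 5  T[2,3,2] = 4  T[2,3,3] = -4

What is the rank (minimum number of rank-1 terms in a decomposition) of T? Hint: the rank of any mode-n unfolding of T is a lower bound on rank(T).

Lower bound: the mode-2 unfolding of T (rows indexed by j, columns by (i,k) = (1,1), (1,2), (1,3), (2,1), (2,2), (2,3)) is [[0, 4, -4, 4, 2, -2], [8, 10, -10, -10, -11, 11], [-2, 0, 0, 5, 4, -4]].
There the 2×2 minor on rows j ∈ {1, 2}, columns (i,k) ∈ {(1,1), (1,2)} is det [[0, 4], [8, 10]] = -32 ≠ 0, so this unfolding has rank ≥ 2; CP rank is at least every unfolding rank, so rank(T) ≥ 2. (This is only a lower bound: in general the CP rank may exceed every unfolding rank, so we still need to exhibit 2 rank-1 terms summing to T.)
Upper bound — finding two terms. Write S_k = T[:,:,k] for the frontal slices: S₁ = [[0, 8, -2], [4, -10, 5]], S₂ = [[4, 10, 0], [2, -11, 4]], S₃ = [[-4, -10, 0], [-2, 11, -4]].
If T = a₁ ⊗ b₁ ⊗ c₁ + a₂ ⊗ b₂ ⊗ c₂ then each S_k = c₁[k]·a₁b₁ᵀ + c₂[k]·a₂b₂ᵀ. S₁ and S₂ are linearly independent, so a₁b₁ᵀ and a₂b₂ᵀ must span the same plane of matrices: they are the rank-1 matrices of the form x·S₁ + y·S₂.
The 2×2 minor of x·S₁ + y·S₂ on rows {1,2}, columns {1,2} is −32·x² − 96·xy − 64·y² = (-32)·(x + 2·y)(x + y), vanishing at (x:y) = (2:-1) and (1:-1).
M₁ = 2·S₁ − S₂ = [[-4, 6, -4], [6, -9, 6]] = −[2, -3][2, -3, 2]ᵀ and M₂ = S₁ − S₂ = [[-4, -2, -2], [2, 1, 1]] = −[2, -1][2, 1, 1]ᵀ, so take a₁ = [2, -3], b₁ = [2, -3, 2], a₂ = [2, -1], b₂ = [2, 1, 1].
Each slice is an integer combination of E₁ = a₁b₁ᵀ and E₂ = a₂b₂ᵀ: S₁ = −E₁ + E₂, S₂ = −E₁ + 2·E₂, S₃ = E₁ − 2·E₂; reading off coefficients, c₁ = [-1, -1, 1] and c₂ = [1, 2, -2].
Hence T = [2, -3] ⊗ [2, -3, 2] ⊗ [-1, -1, 1] + [2, -1] ⊗ [2, 1, 1] ⊗ [1, 2, -2], so rank(T) ≤ 2.
These bounds meet, so rank(T) = 2.

2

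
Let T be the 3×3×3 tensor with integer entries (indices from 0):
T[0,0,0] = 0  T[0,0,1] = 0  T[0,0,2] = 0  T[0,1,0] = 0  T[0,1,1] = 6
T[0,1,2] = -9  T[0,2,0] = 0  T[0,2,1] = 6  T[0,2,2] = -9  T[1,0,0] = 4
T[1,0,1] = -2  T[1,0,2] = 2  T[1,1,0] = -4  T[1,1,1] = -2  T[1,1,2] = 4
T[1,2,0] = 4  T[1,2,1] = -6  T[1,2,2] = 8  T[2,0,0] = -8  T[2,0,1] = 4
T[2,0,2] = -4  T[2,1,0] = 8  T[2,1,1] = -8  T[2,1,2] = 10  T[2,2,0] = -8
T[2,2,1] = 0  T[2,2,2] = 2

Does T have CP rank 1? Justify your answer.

The mode-1 unfolding of T (rows indexed by i, columns by (j,k) = (0,0), (0,1), (0,2), (1,0), (1,1), (1,2), (2,0), (2,1), (2,2)) is [[0, 0, 0, 0, 6, -9, 0, 6, -9], [4, -2, 2, -4, -2, 4, 4, -6, 8], [-8, 4, -4, 8, -8, 10, -8, 0, 2]].
There the 2×2 minor on rows i ∈ {0, 1}, columns (j,k) ∈ {(0,0), (1,1)} is det [[0, 6], [4, -2]] = -24 ≠ 0, so this unfolding has rank ≥ 2; CP rank is at least every unfolding rank, so rank(T) ≥ 2.
In particular rank(T) ≥ 2 > 1, so T is not rank-1.

No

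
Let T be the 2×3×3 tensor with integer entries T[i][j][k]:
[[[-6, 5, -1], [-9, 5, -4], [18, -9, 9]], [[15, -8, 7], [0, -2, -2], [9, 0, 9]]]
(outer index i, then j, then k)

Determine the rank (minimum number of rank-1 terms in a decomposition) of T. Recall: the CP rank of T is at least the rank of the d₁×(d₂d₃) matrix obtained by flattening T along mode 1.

2

Lower bound: the mode-2 unfolding of T (rows indexed by j, columns by (i,k) = (0,0), (0,1), (0,2), (1,0), (1,1), (1,2)) is [[-6, 5, -1, 15, -8, 7], [-9, 5, -4, 0, -2, -2], [18, -9, 9, 9, 0, 9]].
There the 2×2 minor on rows j ∈ {0, 1}, columns (i,k) ∈ {(0,0), (0,1)} is det [[-6, 5], [-9, 5]] = 15 ≠ 0, so this unfolding has rank ≥ 2; CP rank is at least every unfolding rank, so rank(T) ≥ 2. (Unfolding ranks only ever bound the CP rank from below — rank(T) can be strictly larger than all of them — so the matching upper bound has to come from an explicit 2-term decomposition.)
Upper bound — finding two terms. Write S_k = T[:,:,k] for the frontal slices: S₀ = [[-6, -9, 18], [15, 0, 9]], S₁ = [[5, 5, -9], [-8, -2, 0]], S₂ = [[-1, -4, 9], [7, -2, 9]].
If T = a₁ ⊗ b₁ ⊗ c₁ + a₂ ⊗ b₂ ⊗ c₂ then each S_k = c₁[k]·a₁b₁ᵀ + c₂[k]·a₂b₂ᵀ. S₀ and S₁ are linearly independent, so a₁b₁ᵀ and a₂b₂ᵀ must span the same plane of matrices: they are the rank-1 matrices of the form x·S₀ + y·S₁.
The 2×2 minor of x·S₀ + y·S₁ on rows {0,1}, columns {0,1} is 135·x² − 135·xy + 30·y² = 15·(3·x − 2·y)(3·x − y), vanishing at (x:y) = (2:3) and (1:3).
M₁ = 2·S₀ + 3·S₁ = [[3, -3, 9], [6, -6, 18]] = 3·[1, 2][1, -1, 3]ᵀ and M₂ = S₀ + 3·S₁ = [[9, 6, -9], [-9, -6, 9]] = 3·[1, -1][3, 2, -3]ᵀ, so take a₁ = [1, 2], b₁ = [1, -1, 3], a₂ = [1, -1], b₂ = [3, 2, -3].
Each slice is an integer combination of E₁ = a₁b₁ᵀ and E₂ = a₂b₂ᵀ: S₀ = 3·E₁ − 3·E₂, S₁ = −E₁ + 2·E₂, S₂ = 2·E₁ − E₂; reading off coefficients, c₁ = [3, -1, 2] and c₂ = [-3, 2, -1].
Hence T = [1, 2] ⊗ [1, -1, 3] ⊗ [3, -1, 2] + [1, -1] ⊗ [3, 2, -3] ⊗ [-3, 2, -1], so rank(T) ≤ 2.
These bounds meet, so rank(T) = 2.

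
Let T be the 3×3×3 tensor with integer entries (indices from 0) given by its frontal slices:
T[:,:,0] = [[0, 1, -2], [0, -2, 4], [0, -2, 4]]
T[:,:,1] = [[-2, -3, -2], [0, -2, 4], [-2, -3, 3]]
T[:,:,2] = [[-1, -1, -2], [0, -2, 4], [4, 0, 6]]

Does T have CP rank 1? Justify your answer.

The mode-3 unfolding of T (rows indexed by k, columns by (i,j) = (0,0), (0,1), (0,2), (1,0), (1,1), (1,2), (2,0), (2,1), (2,2)) is [[0, 1, -2, 0, -2, 4, 0, -2, 4], [-2, -3, -2, 0, -2, 4, -2, -3, 3], [-1, -1, -2, 0, -2, 4, 4, 0, 6]].
There the 3×3 minor on rows k ∈ {0, 1, 2}, columns (i,j) ∈ {(0,0), (0,1), (2,0)} is det [[0, 1, 0], [-2, -3, -2], [-1, -1, 4]] = 10 ≠ 0, so this unfolding has rank ≥ 3; CP rank is at least every unfolding rank, so rank(T) ≥ 3.
In particular rank(T) ≥ 3 > 1, so T is not rank-1.

No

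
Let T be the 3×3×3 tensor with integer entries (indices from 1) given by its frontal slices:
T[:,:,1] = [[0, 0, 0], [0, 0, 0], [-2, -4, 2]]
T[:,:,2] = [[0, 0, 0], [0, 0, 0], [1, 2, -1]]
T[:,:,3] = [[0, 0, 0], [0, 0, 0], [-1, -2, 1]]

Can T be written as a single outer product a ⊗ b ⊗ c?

Yes

If T = a ⊗ b ⊗ c then every fibre of T is a multiple of the corresponding factor, so read the factors off the fibres through the nonzero entry T[3,1,1] = -2.
The mode-1 fibre T[:,1,1] = [0, 0, -2] gives a = [0, 0, 1] (primitive direction); the mode-2 fibre T[3,:,1] = [-2, -4, 2] gives b = [1, 2, -1]; then c[k] = T[3,1,k] / (a[3]·b[1]) = [-2, 1, -1] / 1 = [-2, 1, -1].
Expanding [0, 0, 1] ⊗ [1, 2, -1] ⊗ [-2, 1, -1] reproduces all 27 entries of T, so T = [0, 0, 1] ⊗ [1, 2, -1] ⊗ [-2, 1, -1] and rank(T) ≤ 1.
Equivalently every frontal slice T[:,:,k] is c[k] times the rank-1 matrix [0, 0, 1] ⊗ [1, 2, -1]. So T has rank 1 (it is nonzero).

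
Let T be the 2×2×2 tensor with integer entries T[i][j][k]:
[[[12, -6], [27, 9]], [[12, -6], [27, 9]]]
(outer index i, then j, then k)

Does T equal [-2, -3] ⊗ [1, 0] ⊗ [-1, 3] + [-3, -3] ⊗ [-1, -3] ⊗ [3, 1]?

Reconstruct entry (0,0,0) from the claimed factors: Σₗ aₗ[0]bₗ[0]cₗ[0] = (-2)·(1)·(-1) + (-3)·(-1)·(3) = 11, but T[0,0,0] = 12. The claim is false.

No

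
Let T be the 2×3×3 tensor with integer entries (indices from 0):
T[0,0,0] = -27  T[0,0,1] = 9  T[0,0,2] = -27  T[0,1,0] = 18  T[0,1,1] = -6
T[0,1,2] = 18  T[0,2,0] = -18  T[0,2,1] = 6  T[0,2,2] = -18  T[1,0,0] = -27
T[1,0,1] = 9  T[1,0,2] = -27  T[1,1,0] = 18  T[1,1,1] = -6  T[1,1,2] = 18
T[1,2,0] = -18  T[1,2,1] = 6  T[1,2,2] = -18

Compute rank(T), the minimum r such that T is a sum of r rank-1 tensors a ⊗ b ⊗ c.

Lower bound: T ≠ 0 (e.g. T[0,0,0] = -27), so rank(T) ≥ 1.
Upper bound: the mode-1 fibre T[:,0,0] = [-27, -27] gives a = (1, 1) (primitive direction); the mode-2 fibre T[0,:,0] = [-27, 18, -18] gives b = (3, -2, 2); then c[k] = T[0,0,k] / (a[0]·b[0]) = [-27, 9, -27] / 3 = (-9, 3, -9).
Expanding (1, 1) ⊗ (3, -2, 2) ⊗ (-9, 3, -9) reproduces all 18 entries of T, so T = (1, 1) ⊗ (3, -2, 2) ⊗ (-9, 3, -9) and rank(T) ≤ 1.
These bounds meet, so rank(T) = 1.

1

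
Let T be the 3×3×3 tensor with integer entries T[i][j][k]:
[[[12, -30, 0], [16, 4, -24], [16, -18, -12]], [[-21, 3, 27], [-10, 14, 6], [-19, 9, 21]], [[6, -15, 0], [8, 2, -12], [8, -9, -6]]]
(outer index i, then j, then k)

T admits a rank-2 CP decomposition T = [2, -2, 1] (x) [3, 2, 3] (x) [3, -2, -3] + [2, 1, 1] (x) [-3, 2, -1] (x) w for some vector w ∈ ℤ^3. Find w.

Subtract the known terms from T to get the rank-1 residual R = [2, 1, 1] (x) [-3, 2, -1] (x) w, so R[i,j,k] = a[i]·b[j]·w[k]. Pick indices with nonzero a[0]·b[0] = (2)·(-3) = -6. Only the fibre through (0,0,·) is needed: R[0,0,:] = T[0,0,:] − Σₗ aₗ[0]bₗ[0]cₗ = [12, -30, 0] − (2)·(3)·[3, -2, -3] = [-6, -18, 18]. Then w[k] = R[0,0,k] / -6 for each k, giving w = [-6, -18, 18] / -6 = [1, 3, -3].

w = [1, 3, -3]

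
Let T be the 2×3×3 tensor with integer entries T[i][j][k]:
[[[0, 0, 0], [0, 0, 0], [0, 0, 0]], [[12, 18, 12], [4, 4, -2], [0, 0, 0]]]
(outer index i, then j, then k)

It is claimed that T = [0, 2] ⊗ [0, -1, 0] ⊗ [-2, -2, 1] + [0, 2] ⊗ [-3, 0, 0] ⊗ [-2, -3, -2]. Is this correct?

Yes

Reconstruct entrywise from the claimed factors. For example, T[0,0,2] = 0 and Σₗ aₗ[0]bₗ[0]cₗ[2] = (0)·(0)·(1) + (0)·(-3)·(-2) = 0; checking all 18 entries, every one matches. The claim holds.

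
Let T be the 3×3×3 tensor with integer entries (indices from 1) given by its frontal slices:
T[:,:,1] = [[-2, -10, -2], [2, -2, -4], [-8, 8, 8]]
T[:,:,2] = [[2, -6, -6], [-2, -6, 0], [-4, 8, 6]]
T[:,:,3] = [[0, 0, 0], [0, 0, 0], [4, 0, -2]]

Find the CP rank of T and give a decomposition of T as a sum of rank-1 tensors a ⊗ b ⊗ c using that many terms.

Lower bound: the mode-1 unfolding of T (rows indexed by i, columns by (j,k) = (1,1), (1,2), (1,3), (2,1), (2,2), (2,3), (3,1), (3,2), (3,3)) is [[-2, 2, 0, -10, -6, 0, -2, -6, 0], [2, -2, 0, -2, -6, 0, -4, 0, 0], [-8, -4, 4, 8, 8, 0, 8, 6, -2]].
There the 3×3 minor on rows i ∈ {1, 2, 3}, columns (j,k) ∈ {(1,1), (1,2), (2,1)} is det [[-2, 2, -10], [2, -2, -2], [-8, -4, 8]] = 288 ≠ 0, so this unfolding has rank ≥ 3; CP rank is at least every unfolding rank, so rank(T) ≥ 3. (This is only a lower bound: in general the CP rank may exceed every unfolding rank, so we still need to exhibit 3 rank-1 terms summing to T.)
Upper bound: T is a sum of 3 rank-1 terms, T = [0, 0, 1] ⊗ [2, 0, -1] ⊗ [-4, -2, 2] + [1, -1, 0] ⊗ [1, 1, -1] ⊗ [-2, 2, 0] + [2, 1, -2] ⊗ [0, 2, 1] ⊗ [-2, -2, 0] (one valid choice — decompositions are not unique — normalised so each a, b is primitive with positive first nonzero entry; check it by expanding all entries), so rank(T) ≤ 3.
These bounds meet, so rank(T) = 3.

rank(T) = 3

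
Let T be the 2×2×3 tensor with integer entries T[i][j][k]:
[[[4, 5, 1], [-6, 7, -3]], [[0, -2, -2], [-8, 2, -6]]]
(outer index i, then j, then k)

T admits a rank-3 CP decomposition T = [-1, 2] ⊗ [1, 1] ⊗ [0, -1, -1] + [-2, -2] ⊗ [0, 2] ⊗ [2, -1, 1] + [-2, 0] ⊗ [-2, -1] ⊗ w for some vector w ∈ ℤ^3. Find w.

w = [1, 1, 0]

Subtract the known terms from T to get the rank-1 residual R = [-2, 0] ⊗ [-2, -1] ⊗ w, so R[i,j,k] = a[i]·b[j]·w[k]. Pick indices with nonzero a[0]·b[0] = (-2)·(-2) = 4. Only the fibre through (0,0,·) is needed: R[0,0,:] = T[0,0,:] − Σₗ aₗ[0]bₗ[0]cₗ = [4, 5, 1] − (-1)·(1)·[0, -1, -1] − (-2)·(0)·[2, -1, 1] = [4, 4, 0]. Then w[k] = R[0,0,k] / 4 for each k, giving w = [4, 4, 0] / 4 = [1, 1, 0].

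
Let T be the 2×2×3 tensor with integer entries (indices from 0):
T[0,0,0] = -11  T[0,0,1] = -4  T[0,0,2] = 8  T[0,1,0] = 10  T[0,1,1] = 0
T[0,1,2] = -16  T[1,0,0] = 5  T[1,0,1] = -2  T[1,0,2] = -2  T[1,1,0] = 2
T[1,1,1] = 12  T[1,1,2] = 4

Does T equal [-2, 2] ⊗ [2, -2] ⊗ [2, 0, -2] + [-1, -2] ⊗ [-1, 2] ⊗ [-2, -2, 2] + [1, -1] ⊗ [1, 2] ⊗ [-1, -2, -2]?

Yes

Reconstruct entrywise from the claimed factors. For example, T[0,0,1] = -4 and Σₗ aₗ[0]bₗ[0]cₗ[1] = (-2)·(2)·(0) + (-1)·(-1)·(-2) + (1)·(1)·(-2) = -4; checking all 12 entries, every one matches. The claim holds.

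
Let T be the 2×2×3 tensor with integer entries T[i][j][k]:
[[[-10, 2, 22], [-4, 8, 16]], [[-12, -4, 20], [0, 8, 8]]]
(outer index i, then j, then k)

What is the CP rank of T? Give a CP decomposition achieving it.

Lower bound: in the mode-1 unfolding of T (rows indexed by i, columns by (j,k)) the 2×2 minor on rows i ∈ {0, 1}, columns (j,k) ∈ {(0,0), (0,1)} is det [[-10, 2], [-12, -4]] = 64 ≠ 0, so that unfolding has rank ≥ 2 and hence rank(T) ≥ 2 (CP rank is at least every unfolding rank, though it can be larger).
Upper bound: with S_k = T[:,:,k], the two rank-1 terms a₁b₁ᵀ, a₂b₂ᵀ are the rank-1 members of the pencil x·S₀ + y·S₁.
det(x·S₀ + y·S₁) is −48·x² + 48·y² = (-48)·(x − y)(x + y), vanishing at (x:y) = (1:1) and (1:-1).
M₁ = S₀ + S₁ = [[-8, 4], [-16, 8]] = (-4)·(1, 2)(2, -1)ᵀ and M₂ = S₀ − S₁ = [[-12, -12], [-8, -8]] = (-4)·(3, 2)(1, 1)ᵀ, so take a₁ = (1, 2), b₁ = (2, -1), a₂ = (3, 2), b₂ = (1, 1).
Each slice is an integer combination of E₁ = a₁b₁ᵀ and E₂ = a₂b₂ᵀ: S₀ = −2·E₁ − 2·E₂, S₁ = −2·E₁ + 2·E₂, S₂ = 2·E₁ + 6·E₂; reading off coefficients, c₁ = (-2, -2, 2) and c₂ = (-2, 2, 6).
Hence T = (1, 2) (x) (2, -1) (x) (-2, -2, 2) + (3, 2) (x) (1, 1) (x) (-2, 2, 6), so rank(T) ≤ 2.
These bounds meet, so rank(T) = 2.

rank(T) = 2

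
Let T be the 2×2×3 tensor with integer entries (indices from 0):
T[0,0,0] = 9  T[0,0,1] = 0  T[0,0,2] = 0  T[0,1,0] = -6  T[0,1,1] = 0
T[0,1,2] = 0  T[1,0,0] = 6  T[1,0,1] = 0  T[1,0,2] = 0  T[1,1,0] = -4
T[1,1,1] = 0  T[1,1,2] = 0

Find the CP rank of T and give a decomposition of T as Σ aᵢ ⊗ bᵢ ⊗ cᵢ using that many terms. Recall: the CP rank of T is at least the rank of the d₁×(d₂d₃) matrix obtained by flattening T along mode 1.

rank(T) = 1

Lower bound: T ≠ 0 (e.g. T[0,0,0] = 9), so rank(T) ≥ 1.
Upper bound: if T = a ⊗ b ⊗ c then every fibre of T is a multiple of the corresponding factor, so read the factors off the fibres through the nonzero entry T[0,0,0] = 9.
The mode-1 fibre T[:,0,0] = [9, 6] gives a = [3, 2] (primitive direction); the mode-2 fibre T[0,:,0] = [9, -6] gives b = [3, -2]; then c[k] = T[0,0,k] / (a[0]·b[0]) = [9, 0, 0] / 9 = [1, 0, 0].
Expanding [3, 2] ⊗ [3, -2] ⊗ [1, 0, 0] reproduces all 12 entries of T, so T = [3, 2] ⊗ [3, -2] ⊗ [1, 0, 0] and rank(T) ≤ 1.
These bounds meet, so rank(T) = 1.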